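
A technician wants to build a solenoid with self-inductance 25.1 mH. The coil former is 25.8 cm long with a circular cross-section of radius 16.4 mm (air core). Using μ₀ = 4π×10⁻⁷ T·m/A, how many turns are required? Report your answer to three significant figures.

A = πr² = π(1.640×10^-2 m)² = 8.450×10^-4 m².
From L = μ₀N²A/ℓ, N = √(Lℓ / (μ₀A)).
N = √[(2.510×10^-2)(0.258) / ((4π×10⁻⁷)×8.450×10^-4)] = √(6.099×10^6) ≈ 2469.6.

N ≈ 2470 turns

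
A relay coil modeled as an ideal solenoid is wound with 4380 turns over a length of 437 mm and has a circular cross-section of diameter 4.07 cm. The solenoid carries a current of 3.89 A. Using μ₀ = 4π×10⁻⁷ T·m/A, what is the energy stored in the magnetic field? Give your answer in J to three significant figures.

U ≈ 0.543 J

A = π(d/2)² = π(2.035×10^-2 m)² = 1.301×10^-3 m².
L = μ₀N²A/ℓ = (4π×10⁻⁷)(4380)²(1.301×10^-3)/(0.437) = 7.177×10^-2 H.
U = ½LI² = ½(7.177×10^-2)(3.89)² = 0.543 J.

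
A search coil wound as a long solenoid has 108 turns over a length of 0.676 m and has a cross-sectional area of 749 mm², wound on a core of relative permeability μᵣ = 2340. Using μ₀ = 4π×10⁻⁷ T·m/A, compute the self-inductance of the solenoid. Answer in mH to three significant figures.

A = 749 mm² = 7.490×10^-4 m².
For a long solenoid, L = μ₀μᵣN²A/ℓ.
L = (4π×10⁻⁷)(2340)(108)²(7.490×10^-4)/(0.676 m) = 3.800×10^-2 H.

L ≈ 38.0 mH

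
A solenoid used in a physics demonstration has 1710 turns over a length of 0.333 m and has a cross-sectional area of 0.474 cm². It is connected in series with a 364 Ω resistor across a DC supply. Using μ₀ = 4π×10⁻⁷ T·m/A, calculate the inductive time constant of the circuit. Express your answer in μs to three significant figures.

A = 0.474 cm² = 4.740×10^-5 m².
L = μ₀N²A/ℓ = (4π×10⁻⁷)(1710)²(4.740×10^-5)/(0.333) = 5.230×10^-4 H.
τ = L/R = (5.230×10^-4)/(364) = 1.437×10^-6 s.

τ ≈ 1.44 μs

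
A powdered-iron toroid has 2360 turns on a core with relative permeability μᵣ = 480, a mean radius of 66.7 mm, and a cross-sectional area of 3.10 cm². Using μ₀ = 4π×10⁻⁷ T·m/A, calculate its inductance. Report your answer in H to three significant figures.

L ≈ 2.49 H

For a thin toroid, L = μ₀μᵣN²A/(2πR).
L = (4π×10⁻⁷)(480)(2360)²(3.100×10^-4) / (2π×6.670×10^-2 m) = 2.485 H.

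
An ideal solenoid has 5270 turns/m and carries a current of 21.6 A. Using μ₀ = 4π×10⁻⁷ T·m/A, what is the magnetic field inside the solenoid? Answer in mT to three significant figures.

B ≈ 143 mT

Inside a long solenoid, B = μ₀nI.
B = (4π×10⁻⁷)(5.270×10^3 m⁻¹)(21.6 A) = 0.143 T.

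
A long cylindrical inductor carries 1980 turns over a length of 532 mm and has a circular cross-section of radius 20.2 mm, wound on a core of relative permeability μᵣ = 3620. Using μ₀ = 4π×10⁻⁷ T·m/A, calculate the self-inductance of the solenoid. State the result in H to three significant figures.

L ≈ 43.0 H

A = πr² = π(2.020×10^-2 m)² = 1.282×10^-3 m².
For a long solenoid, L = μ₀μᵣN²A/ℓ.
L = (4π×10⁻⁷)(3620)(1980)²(1.282×10^-3)/(0.532 m) = 42.97 H.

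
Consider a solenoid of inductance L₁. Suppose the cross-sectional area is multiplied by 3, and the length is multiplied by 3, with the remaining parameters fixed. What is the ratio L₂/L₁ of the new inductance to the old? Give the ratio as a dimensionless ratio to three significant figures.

For a solenoid, L ∝ μᵣN²A/ℓ.
L₂/L₁ = (3) × (3)^-1 = 1.00.

L₂/L₁ = 1.00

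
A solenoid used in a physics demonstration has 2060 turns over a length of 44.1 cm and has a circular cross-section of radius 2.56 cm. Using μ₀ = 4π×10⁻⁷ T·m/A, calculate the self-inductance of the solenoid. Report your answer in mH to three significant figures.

L ≈ 24.9 mH

A = πr² = π(2.560×10^-2 m)² = 2.059×10^-3 m².
For a long solenoid, L = μ₀N²A/ℓ.
L = (4π×10⁻⁷)(2060)²(2.059×10^-3)/(0.441 m) = 2.490×10^-2 H.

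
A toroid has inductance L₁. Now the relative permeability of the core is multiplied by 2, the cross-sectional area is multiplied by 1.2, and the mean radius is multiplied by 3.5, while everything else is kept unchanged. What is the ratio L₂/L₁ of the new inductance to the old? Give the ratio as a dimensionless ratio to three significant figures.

For a toroid, L ∝ μᵣN²A/R.
L₂/L₁ = (2) × (1.2) × (3.5)^-1 = 0.686.

L₂/L₁ = 0.686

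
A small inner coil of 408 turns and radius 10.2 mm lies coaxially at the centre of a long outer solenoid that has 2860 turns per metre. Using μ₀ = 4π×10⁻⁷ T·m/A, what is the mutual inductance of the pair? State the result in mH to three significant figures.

The outer solenoid produces a uniform field B₁ = μ₀n₁I₁ across the inner coil,
so the flux linkage is N₂Φ = N₂B₁A₂ = μ₀n₁N₂A₂·I₁, giving M = μ₀n₁N₂A₂.
A₂ = πr² = π(1.020×10^-2 m)² = 3.269×10^-4 m².
M = (4π×10⁻⁷)(2860)(408)(3.269×10^-4) = 4.793×10^-4 H.

M ≈ 0.479 mH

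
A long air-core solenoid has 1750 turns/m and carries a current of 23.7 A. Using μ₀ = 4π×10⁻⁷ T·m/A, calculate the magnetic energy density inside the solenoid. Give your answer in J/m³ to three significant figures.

u ≈ 1080 J/m³

B = μ₀nI = (4π×10⁻⁷)(1.750×10^3)(23.7) = 5.212×10^-2 T.
u = B²/(2μ₀) = (5.212×10^-2)²/(2×4π×10⁻⁷) = 1.081×10^3 J/m³.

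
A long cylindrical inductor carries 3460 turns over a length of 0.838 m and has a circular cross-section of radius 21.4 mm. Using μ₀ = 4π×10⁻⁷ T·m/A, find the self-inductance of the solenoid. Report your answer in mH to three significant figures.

A = πr² = π(2.140×10^-2 m)² = 1.439×10^-3 m².
For a long solenoid, L = μ₀N²A/ℓ.
L = (4π×10⁻⁷)(3460)²(1.439×10^-3)/(0.838 m) = 2.583×10^-2 H.

L ≈ 25.8 mH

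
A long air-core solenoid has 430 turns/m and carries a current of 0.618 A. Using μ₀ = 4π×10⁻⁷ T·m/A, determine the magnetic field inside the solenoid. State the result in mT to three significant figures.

Inside a long solenoid, B = μ₀nI.
B = (4π×10⁻⁷)(430 m⁻¹)(0.618 A) = 3.339×10^-4 T.

B ≈ 0.334 mT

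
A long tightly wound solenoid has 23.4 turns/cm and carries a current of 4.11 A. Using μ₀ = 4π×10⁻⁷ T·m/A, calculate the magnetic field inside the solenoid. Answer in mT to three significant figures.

B ≈ 12.1 mT

Inside a long solenoid, B = μ₀nI.
B = (4π×10⁻⁷)(2.340×10^3 m⁻¹)(4.11 A) = 1.209×10^-2 T.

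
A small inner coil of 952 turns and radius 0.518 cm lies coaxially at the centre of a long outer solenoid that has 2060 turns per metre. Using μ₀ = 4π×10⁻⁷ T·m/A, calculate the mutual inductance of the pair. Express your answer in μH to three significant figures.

M ≈ 208 μH

The outer solenoid produces a uniform field B₁ = μ₀n₁I₁ across the inner coil,
so the flux linkage is N₂Φ = N₂B₁A₂ = μ₀n₁N₂A₂·I₁, giving M = μ₀n₁N₂A₂.
A₂ = πr² = π(5.180×10^-3 m)² = 8.430×10^-5 m².
M = (4π×10⁻⁷)(2060)(952)(8.430×10^-5) = 2.077×10^-4 H.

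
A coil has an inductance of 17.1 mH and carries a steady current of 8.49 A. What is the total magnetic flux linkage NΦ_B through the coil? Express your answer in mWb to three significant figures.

From L = NΦ_B/I, the flux linkage is NΦ_B = LI.
NΦ_B = (1.710×10^-2 H)(8.49 A) = 0.1452 Wb.

NΦ_B ≈ 145 mWb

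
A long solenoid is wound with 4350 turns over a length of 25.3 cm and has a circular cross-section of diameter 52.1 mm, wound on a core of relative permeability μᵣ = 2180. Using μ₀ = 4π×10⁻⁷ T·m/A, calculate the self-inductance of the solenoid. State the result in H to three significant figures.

A = π(d/2)² = π(2.605×10^-2 m)² = 2.132×10^-3 m².
For a long solenoid, L = μ₀μᵣN²A/ℓ.
L = (4π×10⁻⁷)(2180)(4350)²(2.132×10^-3)/(0.253 m) = 436.8 H.

L ≈ 437 H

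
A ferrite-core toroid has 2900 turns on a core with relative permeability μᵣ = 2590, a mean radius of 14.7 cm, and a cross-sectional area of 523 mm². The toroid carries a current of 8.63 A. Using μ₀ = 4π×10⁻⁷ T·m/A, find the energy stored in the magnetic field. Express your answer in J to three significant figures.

U ≈ 577 J

L = μ₀μᵣN²A/(2πR) = (4π×10⁻⁷)(2590)(2900)²(5.230×10^-4)/(2π×0.147) = 15.5 H.
U = ½LI² = ½(15.5)(8.63)² = 577.2 J.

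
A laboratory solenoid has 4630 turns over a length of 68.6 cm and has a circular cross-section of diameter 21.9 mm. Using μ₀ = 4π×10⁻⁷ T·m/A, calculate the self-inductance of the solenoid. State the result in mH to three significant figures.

L ≈ 14.8 mH

A = π(d/2)² = π(1.095×10^-2 m)² = 3.767×10^-4 m².
For a long solenoid, L = μ₀N²A/ℓ.
L = (4π×10⁻⁷)(4630)²(3.767×10^-4)/(0.686 m) = 1.479×10^-2 H.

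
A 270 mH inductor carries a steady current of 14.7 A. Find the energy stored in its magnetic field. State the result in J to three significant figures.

Stored magnetic energy: U = ½LI².
U = ½(0.27 H)(14.7 A)² = 29.17 J.

U ≈ 29.2 J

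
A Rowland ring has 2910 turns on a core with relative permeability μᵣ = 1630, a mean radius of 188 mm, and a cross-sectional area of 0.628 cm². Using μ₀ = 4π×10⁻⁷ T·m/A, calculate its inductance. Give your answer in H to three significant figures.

L ≈ 0.922 H

For a thin toroid, L = μ₀μᵣN²A/(2πR).
L = (4π×10⁻⁷)(1630)(2910)²(6.280×10^-5) / (2π×0.188 m) = 0.9222 H.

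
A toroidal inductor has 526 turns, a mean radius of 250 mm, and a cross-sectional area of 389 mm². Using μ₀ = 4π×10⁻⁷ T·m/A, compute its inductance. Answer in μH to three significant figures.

For a thin toroid, L = μ₀N²A/(2πR).
L = (4π×10⁻⁷)(526)²(3.890×10^-4) / (2π×0.25 m) = 8.610×10^-5 H.

L ≈ 86.1 μH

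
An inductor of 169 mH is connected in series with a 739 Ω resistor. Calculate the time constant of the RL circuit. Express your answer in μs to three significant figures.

τ ≈ 229 μs

τ = L/R = (0.169 H)/(739 Ω) = 2.287×10^-4 s.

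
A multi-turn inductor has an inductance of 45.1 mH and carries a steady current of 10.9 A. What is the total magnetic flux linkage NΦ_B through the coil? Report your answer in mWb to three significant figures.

From L = NΦ_B/I, the flux linkage is NΦ_B = LI.
NΦ_B = (4.510×10^-2 H)(10.9 A) = 0.4916 Wb.

NΦ_B ≈ 492 mWb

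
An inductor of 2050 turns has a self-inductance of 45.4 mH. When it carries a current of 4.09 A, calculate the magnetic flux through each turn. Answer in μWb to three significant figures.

From L = NΦ_B/I, the flux per turn is Φ_B = LI/N.
Φ_B = (4.540×10^-2 H)(4.09 A)/2050 = 9.058×10^-5 Wb.

Φ_B ≈ 90.6 μWb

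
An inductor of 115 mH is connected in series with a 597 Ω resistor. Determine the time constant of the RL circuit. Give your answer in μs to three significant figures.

τ ≈ 193 μs

τ = L/R = (0.115 H)/(597 Ω) = 1.926×10^-4 s.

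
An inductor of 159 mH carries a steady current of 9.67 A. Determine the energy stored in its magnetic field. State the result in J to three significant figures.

U ≈ 7.43 J

Stored magnetic energy: U = ½LI².
U = ½(0.159 H)(9.67 A)² = 7.434 J.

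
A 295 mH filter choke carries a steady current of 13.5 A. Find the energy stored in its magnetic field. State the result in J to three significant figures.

U ≈ 26.9 J

Stored magnetic energy: U = ½LI².
U = ½(0.295 H)(13.5 A)² = 26.88 J.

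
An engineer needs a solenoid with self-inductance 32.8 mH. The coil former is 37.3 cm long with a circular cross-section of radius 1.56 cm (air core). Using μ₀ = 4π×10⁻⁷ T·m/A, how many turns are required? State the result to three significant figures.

A = πr² = π(1.560×10^-2 m)² = 7.645×10^-4 m².
From L = μ₀N²A/ℓ, N = √(Lℓ / (μ₀A)).
N = √[(3.280×10^-2)(0.373) / ((4π×10⁻⁷)×7.645×10^-4)] = √(1.273×10^7) ≈ 3568.5.

N ≈ 3570 turns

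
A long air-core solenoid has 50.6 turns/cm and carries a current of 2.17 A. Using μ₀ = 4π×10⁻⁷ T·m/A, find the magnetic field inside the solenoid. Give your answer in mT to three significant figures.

Inside a long solenoid, B = μ₀nI.
B = (4π×10⁻⁷)(5.060×10^3 m⁻¹)(2.17 A) = 1.380×10^-2 T.

B ≈ 13.8 mT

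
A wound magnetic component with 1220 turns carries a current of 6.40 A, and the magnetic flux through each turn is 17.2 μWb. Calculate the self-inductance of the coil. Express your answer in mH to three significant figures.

Self-inductance is defined by L = NΦ_B/I (flux linkage over current).
L = (1220)(1.720×10^-5 Wb)/(6.40 A) = 3.279×10^-3 H.

L ≈ 3.28 mH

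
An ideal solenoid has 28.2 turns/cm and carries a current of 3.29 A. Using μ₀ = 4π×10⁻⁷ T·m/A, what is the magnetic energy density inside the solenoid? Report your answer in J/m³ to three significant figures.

u ≈ 54.1 J/m³

B = μ₀nI = (4π×10⁻⁷)(2.820×10^3)(3.29) = 1.166×10^-2 T.
u = B²/(2μ₀) = (1.166×10^-2)²/(2×4π×10⁻⁷) = 54.08 J/m³.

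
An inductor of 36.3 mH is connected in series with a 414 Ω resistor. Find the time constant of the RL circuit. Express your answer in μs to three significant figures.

τ ≈ 87.7 μs

τ = L/R = (3.630×10^-2 H)/(414 Ω) = 8.768×10^-5 s.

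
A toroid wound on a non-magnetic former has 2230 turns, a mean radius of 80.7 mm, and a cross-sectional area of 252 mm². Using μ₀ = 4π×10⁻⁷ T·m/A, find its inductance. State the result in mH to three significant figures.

For a thin toroid, L = μ₀N²A/(2πR).
L = (4π×10⁻⁷)(2230)²(2.520×10^-4) / (2π×8.070×10^-2 m) = 3.106×10^-3 H.

L ≈ 3.11 mH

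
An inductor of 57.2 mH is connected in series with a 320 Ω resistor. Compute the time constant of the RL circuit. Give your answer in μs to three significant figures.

τ = L/R = (5.720×10^-2 H)/(320 Ω) = 1.788×10^-4 s.

τ ≈ 179 μs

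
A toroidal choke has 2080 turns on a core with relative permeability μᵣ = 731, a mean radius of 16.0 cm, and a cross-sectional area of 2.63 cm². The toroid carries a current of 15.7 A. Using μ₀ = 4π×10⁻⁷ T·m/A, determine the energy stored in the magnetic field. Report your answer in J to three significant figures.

L = μ₀μᵣN²A/(2πR) = (4π×10⁻⁷)(731)(2080)²(2.630×10^-4)/(2π×0.16) = 1.04 H.
U = ½LI² = ½(1.04)(15.7)² = 128.1 J.

U ≈ 128 J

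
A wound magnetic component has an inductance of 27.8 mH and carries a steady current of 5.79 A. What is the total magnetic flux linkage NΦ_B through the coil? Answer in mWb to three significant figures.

From L = NΦ_B/I, the flux linkage is NΦ_B = LI.
NΦ_B = (2.780×10^-2 H)(5.79 A) = 0.161 Wb.

NΦ_B ≈ 161 mWb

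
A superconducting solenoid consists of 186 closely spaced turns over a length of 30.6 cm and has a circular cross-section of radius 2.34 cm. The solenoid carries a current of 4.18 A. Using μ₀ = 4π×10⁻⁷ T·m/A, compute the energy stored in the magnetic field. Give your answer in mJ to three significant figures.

A = πr² = π(2.340×10^-2 m)² = 1.720×10^-3 m².
L = μ₀N²A/ℓ = (4π×10⁻⁷)(186)²(1.720×10^-3)/(0.306) = 2.444×10^-4 H.
U = ½LI² = ½(2.444×10^-4)(4.18)² = 2.135×10^-3 J.

U ≈ 2.14 mJ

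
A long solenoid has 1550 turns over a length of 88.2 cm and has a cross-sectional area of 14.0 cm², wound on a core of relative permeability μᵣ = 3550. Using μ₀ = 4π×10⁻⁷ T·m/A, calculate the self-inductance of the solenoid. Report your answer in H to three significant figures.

A = 14.0 cm² = 1.400×10^-3 m².
For a long solenoid, L = μ₀μᵣN²A/ℓ.
L = (4π×10⁻⁷)(3550)(1550)²(1.400×10^-3)/(0.882 m) = 17.01 H.

L ≈ 17.0 H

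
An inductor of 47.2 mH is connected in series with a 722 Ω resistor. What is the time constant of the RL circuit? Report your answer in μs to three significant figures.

τ ≈ 65.4 μs

τ = L/R = (4.720×10^-2 H)/(722 Ω) = 6.537×10^-5 s.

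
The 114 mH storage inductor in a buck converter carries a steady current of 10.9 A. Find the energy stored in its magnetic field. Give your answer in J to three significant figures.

U ≈ 6.77 J

Stored magnetic energy: U = ½LI².
U = ½(0.114 H)(10.9 A)² = 6.772 J.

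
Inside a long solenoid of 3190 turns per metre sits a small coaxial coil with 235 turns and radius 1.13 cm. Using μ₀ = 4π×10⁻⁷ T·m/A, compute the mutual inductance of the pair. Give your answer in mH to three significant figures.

The outer solenoid produces a uniform field B₁ = μ₀n₁I₁ across the inner coil,
so the flux linkage is N₂Φ = N₂B₁A₂ = μ₀n₁N₂A₂·I₁, giving M = μ₀n₁N₂A₂.
A₂ = πr² = π(1.130×10^-2 m)² = 4.011×10^-4 m².
M = (4π×10⁻⁷)(3190)(235)(4.011×10^-4) = 3.779×10^-4 H.

M ≈ 0.378 mH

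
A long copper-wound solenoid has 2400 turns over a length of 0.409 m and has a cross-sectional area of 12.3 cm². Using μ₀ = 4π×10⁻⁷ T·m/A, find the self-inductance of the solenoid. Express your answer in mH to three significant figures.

A = 12.3 cm² = 1.230×10^-3 m².
For a long solenoid, L = μ₀N²A/ℓ.
L = (4π×10⁻⁷)(2400)²(1.230×10^-3)/(0.409 m) = 2.177×10^-2 H.

L ≈ 21.8 mH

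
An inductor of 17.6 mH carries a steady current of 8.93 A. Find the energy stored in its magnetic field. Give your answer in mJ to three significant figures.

Stored magnetic energy: U = ½LI².
U = ½(1.760×10^-2 H)(8.93 A)² = 0.7018 J.

U ≈ 702 mJ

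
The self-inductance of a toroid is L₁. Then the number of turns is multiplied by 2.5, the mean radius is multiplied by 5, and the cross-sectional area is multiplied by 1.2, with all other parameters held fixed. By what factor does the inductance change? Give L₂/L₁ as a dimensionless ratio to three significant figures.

For a toroid, L ∝ μᵣN²A/R.
L₂/L₁ = (2.5)^2 × (5)^-1 × (1.2) = 1.50.

L₂/L₁ = 1.50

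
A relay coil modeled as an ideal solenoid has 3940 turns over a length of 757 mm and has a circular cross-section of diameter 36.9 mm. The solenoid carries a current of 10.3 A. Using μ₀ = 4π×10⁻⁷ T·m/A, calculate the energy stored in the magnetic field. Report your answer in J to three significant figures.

U ≈ 1.46 J

A = π(d/2)² = π(1.845×10^-2 m)² = 1.069×10^-3 m².
L = μ₀N²A/ℓ = (4π×10⁻⁷)(3940)²(1.069×10^-3)/(0.757) = 2.756×10^-2 H.
U = ½LI² = ½(2.756×10^-2)(10.3)² = 1.462 J.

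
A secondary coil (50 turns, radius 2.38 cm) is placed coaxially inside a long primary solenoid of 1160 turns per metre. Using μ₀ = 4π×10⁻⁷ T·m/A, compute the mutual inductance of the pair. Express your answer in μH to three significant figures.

The outer solenoid produces a uniform field B₁ = μ₀n₁I₁ across the inner coil,
so the flux linkage is N₂Φ = N₂B₁A₂ = μ₀n₁N₂A₂·I₁, giving M = μ₀n₁N₂A₂.
A₂ = πr² = π(2.380×10^-2 m)² = 1.780×10^-3 m².
M = (4π×10⁻⁷)(1160)(50)(1.780×10^-3) = 1.297×10^-4 H.

M ≈ 130 μH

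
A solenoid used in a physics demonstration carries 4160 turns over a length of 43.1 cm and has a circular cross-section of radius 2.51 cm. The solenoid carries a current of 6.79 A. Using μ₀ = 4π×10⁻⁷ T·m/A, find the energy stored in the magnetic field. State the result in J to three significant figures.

U ≈ 2.30 J

A = πr² = π(2.510×10^-2 m)² = 1.979×10^-3 m².
L = μ₀N²A/ℓ = (4π×10⁻⁷)(4160)²(1.979×10^-3)/(0.431) = 9.987×10^-2 H.
U = ½LI² = ½(9.987×10^-2)(6.79)² = 2.302 J.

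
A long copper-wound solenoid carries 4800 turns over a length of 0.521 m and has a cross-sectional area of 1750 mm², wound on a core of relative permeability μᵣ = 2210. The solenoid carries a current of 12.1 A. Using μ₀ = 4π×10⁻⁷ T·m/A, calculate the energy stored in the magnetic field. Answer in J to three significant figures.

U ≈ 15700 J

A = 1750 mm² = 1.750×10^-3 m².
L = μ₀μᵣN²A/ℓ = (4π×10⁻⁷)(2210)(4800)²(1.750×10^-3)/(0.521) = 214.9 H.
U = ½LI² = ½(214.9)(12.1)² = 1.573×10^4 J.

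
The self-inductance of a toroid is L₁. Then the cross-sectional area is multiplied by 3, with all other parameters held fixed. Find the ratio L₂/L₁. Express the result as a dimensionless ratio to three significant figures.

For a toroid, L ∝ μᵣN²A/R.
L₂/L₁ = (3) = 3.00.

L₂/L₁ = 3.00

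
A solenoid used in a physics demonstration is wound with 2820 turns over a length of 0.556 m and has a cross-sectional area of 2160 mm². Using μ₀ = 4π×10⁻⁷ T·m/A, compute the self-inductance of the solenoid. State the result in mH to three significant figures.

L ≈ 38.8 mH

A = 2160 mm² = 2.160×10^-3 m².
For a long solenoid, L = μ₀N²A/ℓ.
L = (4π×10⁻⁷)(2820)²(2.160×10^-3)/(0.556 m) = 3.882×10^-2 H.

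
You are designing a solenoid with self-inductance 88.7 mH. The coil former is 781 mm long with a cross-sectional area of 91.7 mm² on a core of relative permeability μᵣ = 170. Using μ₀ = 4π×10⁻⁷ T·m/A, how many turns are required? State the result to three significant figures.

N ≈ 1880 turns

A = 91.7 mm² = 9.170×10^-5 m².
From L = μ₀μᵣN²A/ℓ, N = √(Lℓ / (μ₀μᵣA)).
N = √[(8.870×10^-2)(0.781) / ((4π×10⁻⁷)(170)×9.170×10^-5)] = √(3.536×10^6) ≈ 1880.5.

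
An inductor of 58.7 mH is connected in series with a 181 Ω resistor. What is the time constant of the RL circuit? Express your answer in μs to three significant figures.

τ = L/R = (5.870×10^-2 H)/(181 Ω) = 3.243×10^-4 s.

τ ≈ 324 μs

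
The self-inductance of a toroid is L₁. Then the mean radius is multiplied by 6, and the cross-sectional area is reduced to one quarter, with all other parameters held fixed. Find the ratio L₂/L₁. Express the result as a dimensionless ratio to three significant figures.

L₂/L₁ = 0.0417

For a toroid, L ∝ μᵣN²A/R.
L₂/L₁ = (6)^-1 × (0.25) = 0.0417.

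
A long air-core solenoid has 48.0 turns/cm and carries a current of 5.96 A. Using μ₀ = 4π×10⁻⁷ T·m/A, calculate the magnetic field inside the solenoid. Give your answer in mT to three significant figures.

Inside a long solenoid, B = μ₀nI.
B = (4π×10⁻⁷)(4.800×10^3 m⁻¹)(5.96 A) = 3.59499×10^-2 T.

B ≈ 35.9 mT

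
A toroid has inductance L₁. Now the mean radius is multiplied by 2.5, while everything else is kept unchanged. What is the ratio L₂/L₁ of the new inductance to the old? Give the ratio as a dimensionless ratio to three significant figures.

For a toroid, L ∝ μᵣN²A/R.
L₂/L₁ = (2.5)^-1 = 0.400.

L₂/L₁ = 0.400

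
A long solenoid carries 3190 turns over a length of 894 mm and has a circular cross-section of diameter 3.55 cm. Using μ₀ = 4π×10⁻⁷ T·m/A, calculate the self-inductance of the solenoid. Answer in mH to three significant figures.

A = π(d/2)² = π(1.775×10^-2 m)² = 9.898×10^-4 m².
For a long solenoid, L = μ₀N²A/ℓ.
L = (4π×10⁻⁷)(3190)²(9.898×10^-4)/(0.894 m) = 1.416×10^-2 H.

L ≈ 14.2 mH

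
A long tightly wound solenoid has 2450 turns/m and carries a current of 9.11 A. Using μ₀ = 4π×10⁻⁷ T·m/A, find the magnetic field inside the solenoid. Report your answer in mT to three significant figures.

B ≈ 28.0 mT

Inside a long solenoid, B = μ₀nI.
B = (4π×10⁻⁷)(2.450×10^3 m⁻¹)(9.11 A) = 2.8048×10^-2 T.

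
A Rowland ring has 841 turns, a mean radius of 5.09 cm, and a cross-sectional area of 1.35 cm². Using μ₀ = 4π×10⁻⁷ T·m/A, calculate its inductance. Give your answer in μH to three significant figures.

L ≈ 375 μH

For a thin toroid, L = μ₀N²A/(2πR).
L = (4π×10⁻⁷)(841)²(1.350×10^-4) / (2π×5.090×10^-2 m) = 3.752×10^-4 H.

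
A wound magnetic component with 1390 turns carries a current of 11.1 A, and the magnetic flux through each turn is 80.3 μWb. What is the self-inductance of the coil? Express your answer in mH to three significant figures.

L ≈ 10.1 mH

Self-inductance is defined by L = NΦ_B/I (flux linkage over current).
L = (1390)(8.030×10^-5 Wb)/(11.1 A) = 1.006×10^-2 H.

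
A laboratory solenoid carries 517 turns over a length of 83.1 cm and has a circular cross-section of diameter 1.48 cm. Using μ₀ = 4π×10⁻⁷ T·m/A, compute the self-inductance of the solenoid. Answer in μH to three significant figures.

A = π(d/2)² = π(7.400×10^-3 m)² = 1.720×10^-4 m².
For a long solenoid, L = μ₀N²A/ℓ.
L = (4π×10⁻⁷)(517)²(1.720×10^-4)/(0.831 m) = 6.953×10^-5 H.

L ≈ 69.5 μH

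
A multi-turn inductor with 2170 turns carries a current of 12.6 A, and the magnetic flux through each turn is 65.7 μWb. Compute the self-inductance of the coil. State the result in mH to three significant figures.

Self-inductance is defined by L = NΦ_B/I (flux linkage over current).
L = (2170)(6.570×10^-5 Wb)/(12.6 A) = 1.131×10^-2 H.

L ≈ 11.3 mH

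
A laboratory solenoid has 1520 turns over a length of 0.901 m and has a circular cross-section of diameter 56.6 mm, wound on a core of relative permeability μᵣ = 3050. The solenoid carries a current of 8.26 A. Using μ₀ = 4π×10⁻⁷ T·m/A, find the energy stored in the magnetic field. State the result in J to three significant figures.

U ≈ 844 J

A = π(d/2)² = π(2.830×10^-2 m)² = 2.516×10^-3 m².
L = μ₀μᵣN²A/ℓ = (4π×10⁻⁷)(3050)(1520)²(2.516×10^-3)/(0.901) = 24.73 H.
U = ½LI² = ½(24.73)(8.26)² = 843.6 J.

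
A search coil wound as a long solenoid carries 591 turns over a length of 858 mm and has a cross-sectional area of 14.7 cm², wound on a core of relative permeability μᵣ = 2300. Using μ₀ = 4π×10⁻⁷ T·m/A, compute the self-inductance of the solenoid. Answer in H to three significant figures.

L ≈ 1.73 H

A = 14.7 cm² = 1.470×10^-3 m².
For a long solenoid, L = μ₀μᵣN²A/ℓ.
L = (4π×10⁻⁷)(2300)(591)²(1.470×10^-3)/(0.858 m) = 1.73 H.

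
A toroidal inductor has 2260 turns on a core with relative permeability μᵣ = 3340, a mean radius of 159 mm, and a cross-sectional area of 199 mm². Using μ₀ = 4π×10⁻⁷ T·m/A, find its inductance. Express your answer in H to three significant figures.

L ≈ 4.27 H

For a thin toroid, L = μ₀μᵣN²A/(2πR).
L = (4π×10⁻⁷)(3340)(2260)²(1.990×10^-4) / (2π×0.159 m) = 4.27 H.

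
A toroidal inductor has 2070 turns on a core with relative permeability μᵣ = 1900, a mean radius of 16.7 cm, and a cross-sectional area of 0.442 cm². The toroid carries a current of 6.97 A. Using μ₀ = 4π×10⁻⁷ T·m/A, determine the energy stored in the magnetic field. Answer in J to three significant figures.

L = μ₀μᵣN²A/(2πR) = (4π×10⁻⁷)(1900)(2070)²(4.420×10^-5)/(2π×0.167) = 0.431 H.
U = ½LI² = ½(0.431)(6.97)² = 10.47 J.

U ≈ 10.5 J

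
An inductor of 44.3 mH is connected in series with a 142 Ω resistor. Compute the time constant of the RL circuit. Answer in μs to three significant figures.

τ ≈ 312 μs

τ = L/R = (4.430×10^-2 H)/(142 Ω) = 3.120×10^-4 s.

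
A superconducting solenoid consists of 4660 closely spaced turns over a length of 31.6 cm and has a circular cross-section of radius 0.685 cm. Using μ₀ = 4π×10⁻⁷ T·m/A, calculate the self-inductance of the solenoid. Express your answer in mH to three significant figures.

A = πr² = π(6.850×10^-3 m)² = 1.474×10^-4 m².
For a long solenoid, L = μ₀N²A/ℓ.
L = (4π×10⁻⁷)(4660)²(1.474×10^-4)/(0.316 m) = 1.273×10^-2 H.

L ≈ 12.7 mH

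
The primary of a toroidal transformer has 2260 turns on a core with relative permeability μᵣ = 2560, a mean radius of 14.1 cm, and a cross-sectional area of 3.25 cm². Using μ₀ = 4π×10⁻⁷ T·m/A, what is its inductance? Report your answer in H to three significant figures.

For a thin toroid, L = μ₀μᵣN²A/(2πR).
L = (4π×10⁻⁷)(2560)(2260)²(3.250×10^-4) / (2π×0.141 m) = 6.028 H.

L ≈ 6.03 H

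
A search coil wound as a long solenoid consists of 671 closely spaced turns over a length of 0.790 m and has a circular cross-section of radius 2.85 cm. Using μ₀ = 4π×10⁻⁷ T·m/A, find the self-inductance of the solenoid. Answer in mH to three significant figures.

A = πr² = π(2.850×10^-2 m)² = 2.552×10^-3 m².
For a long solenoid, L = μ₀N²A/ℓ.
L = (4π×10⁻⁷)(671)²(2.552×10^-3)/(0.79 m) = 1.828×10^-3 H.

L ≈ 1.83 mH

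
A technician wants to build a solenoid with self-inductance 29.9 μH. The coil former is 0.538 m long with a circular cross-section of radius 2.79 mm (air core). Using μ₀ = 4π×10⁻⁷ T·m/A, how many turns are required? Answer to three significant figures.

A = πr² = π(2.790×10^-3 m)² = 2.445×10^-5 m².
From L = μ₀N²A/ℓ, N = √(Lℓ / (μ₀A)).
N = √[(2.990×10^-5)(0.538) / ((4π×10⁻⁷)×2.445×10^-5)] = √(5.2346×10^5) ≈ 723.5.

N ≈ 724 turns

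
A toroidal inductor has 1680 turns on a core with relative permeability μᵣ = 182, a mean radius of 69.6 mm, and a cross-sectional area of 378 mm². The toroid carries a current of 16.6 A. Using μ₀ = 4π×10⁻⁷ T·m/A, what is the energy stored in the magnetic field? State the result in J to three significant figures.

U ≈ 76.9 J

L = μ₀μᵣN²A/(2πR) = (4π×10⁻⁷)(182)(1680)²(3.780×10^-4)/(2π×6.960×10^-2) = 0.558 H.
U = ½LI² = ½(0.558)(16.6)² = 76.88 J.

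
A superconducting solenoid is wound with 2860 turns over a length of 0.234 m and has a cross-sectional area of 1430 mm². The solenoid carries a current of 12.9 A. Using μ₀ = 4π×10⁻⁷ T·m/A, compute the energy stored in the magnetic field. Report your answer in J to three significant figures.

A = 1430 mm² = 1.430×10^-3 m².
L = μ₀N²A/ℓ = (4π×10⁻⁷)(2860)²(1.430×10^-3)/(0.234) = 6.281×10^-2 H.
U = ½LI² = ½(6.281×10^-2)(12.9)² = 5.227 J.

U ≈ 5.23 J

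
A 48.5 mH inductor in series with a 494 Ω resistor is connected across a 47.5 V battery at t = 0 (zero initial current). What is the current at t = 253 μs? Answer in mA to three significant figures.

τ = L/R = 4.850×10^-2/494 = 9.818×10^-5 s; final current I_∞ = ε/R = 47.5/494 = 9.615×10^-2 A.
I(t) = I_∞(1 − e^(−t/τ)) with t/τ = 2.577.
I = (9.615×10^-2)(1 − e^(−2.577)) = 8.8846×10^-2 A.

I ≈ 88.8 mA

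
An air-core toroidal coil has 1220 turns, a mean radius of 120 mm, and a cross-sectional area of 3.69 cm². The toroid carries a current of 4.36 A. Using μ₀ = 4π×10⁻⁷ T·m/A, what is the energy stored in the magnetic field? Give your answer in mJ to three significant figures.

L = μ₀N²A/(2πR) = (4π×10⁻⁷)(1220)²(3.690×10^-4)/(2π×0.12) = 9.154×10^-4 H.
U = ½LI² = ½(9.154×10^-4)(4.36)² = 8.700×10^-3 J.

U ≈ 8.70 mJ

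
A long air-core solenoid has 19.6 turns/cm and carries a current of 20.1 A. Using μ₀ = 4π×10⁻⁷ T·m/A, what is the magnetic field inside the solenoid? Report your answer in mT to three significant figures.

B ≈ 49.5 mT

Inside a long solenoid, B = μ₀nI.
B = (4π×10⁻⁷)(1.960×10^3 m⁻¹)(20.1 A) = 4.951×10^-2 T.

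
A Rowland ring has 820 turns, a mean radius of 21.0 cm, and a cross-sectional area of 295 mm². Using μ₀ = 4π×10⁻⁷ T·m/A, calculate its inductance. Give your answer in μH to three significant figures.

L ≈ 189 μH

For a thin toroid, L = μ₀N²A/(2πR).
L = (4π×10⁻⁷)(820)²(2.950×10^-4) / (2π×0.21 m) = 1.889×10^-4 H.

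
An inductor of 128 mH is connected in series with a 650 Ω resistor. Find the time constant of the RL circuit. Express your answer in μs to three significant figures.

τ ≈ 197 μs

τ = L/R = (0.128 H)/(650 Ω) = 1.969×10^-4 s.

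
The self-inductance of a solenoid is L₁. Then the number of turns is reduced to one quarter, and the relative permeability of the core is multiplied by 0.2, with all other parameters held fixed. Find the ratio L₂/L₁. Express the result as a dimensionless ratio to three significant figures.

L₂/L₁ = 0.0125

For a solenoid, L ∝ μᵣN²A/ℓ.
L₂/L₁ = (0.25)^2 × (0.2) = 0.0125.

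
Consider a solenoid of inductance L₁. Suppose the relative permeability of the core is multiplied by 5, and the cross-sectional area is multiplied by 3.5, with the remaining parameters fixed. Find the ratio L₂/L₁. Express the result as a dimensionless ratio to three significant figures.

For a solenoid, L ∝ μᵣN²A/ℓ.
L₂/L₁ = (5) × (3.5) = 17.5.

L₂/L₁ = 17.5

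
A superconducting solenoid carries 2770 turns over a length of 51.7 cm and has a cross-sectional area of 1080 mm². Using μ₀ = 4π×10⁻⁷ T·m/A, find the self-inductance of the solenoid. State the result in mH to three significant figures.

L ≈ 20.1 mH

A = 1080 mm² = 1.080×10^-3 m².
For a long solenoid, L = μ₀N²A/ℓ.
L = (4π×10⁻⁷)(2770)²(1.080×10^-3)/(0.517 m) = 2.014×10^-2 H.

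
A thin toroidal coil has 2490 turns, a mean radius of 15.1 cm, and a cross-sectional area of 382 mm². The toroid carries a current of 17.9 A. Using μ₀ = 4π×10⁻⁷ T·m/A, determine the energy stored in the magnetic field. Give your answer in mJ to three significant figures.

L = μ₀N²A/(2πR) = (4π×10⁻⁷)(2490)²(3.820×10^-4)/(2π×0.151) = 3.137×10^-3 H.
U = ½LI² = ½(3.137×10^-3)(17.9)² = 0.5026 J.

U ≈ 503 mJ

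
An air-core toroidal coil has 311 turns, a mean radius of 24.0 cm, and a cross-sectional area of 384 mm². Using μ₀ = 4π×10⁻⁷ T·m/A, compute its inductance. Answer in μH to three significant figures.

L ≈ 31.0 μH

For a thin toroid, L = μ₀N²A/(2πR).
L = (4π×10⁻⁷)(311)²(3.840×10^-4) / (2π×0.24 m) = 3.095×10^-5 H.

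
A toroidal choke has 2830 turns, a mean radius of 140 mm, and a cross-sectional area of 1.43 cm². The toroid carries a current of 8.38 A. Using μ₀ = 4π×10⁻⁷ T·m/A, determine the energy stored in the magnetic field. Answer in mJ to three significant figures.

U ≈ 57.4 mJ

L = μ₀N²A/(2πR) = (4π×10⁻⁷)(2830)²(1.430×10^-4)/(2π×0.14) = 1.636×10^-3 H.
U = ½LI² = ½(1.636×10^-3)(8.38)² = 5.7447×10^-2 J.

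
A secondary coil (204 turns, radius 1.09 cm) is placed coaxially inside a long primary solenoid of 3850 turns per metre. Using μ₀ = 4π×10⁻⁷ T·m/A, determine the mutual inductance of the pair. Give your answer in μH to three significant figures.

M ≈ 368 μH

The outer solenoid produces a uniform field B₁ = μ₀n₁I₁ across the inner coil,
so the flux linkage is N₂Φ = N₂B₁A₂ = μ₀n₁N₂A₂·I₁, giving M = μ₀n₁N₂A₂.
A₂ = πr² = π(1.090×10^-2 m)² = 3.733×10^-4 m².
M = (4π×10⁻⁷)(3850)(204)(3.733×10^-4) = 3.684×10^-4 H.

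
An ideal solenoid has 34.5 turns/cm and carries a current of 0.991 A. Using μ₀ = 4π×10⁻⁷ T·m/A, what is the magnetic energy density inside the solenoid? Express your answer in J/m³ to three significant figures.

B = μ₀nI = (4π×10⁻⁷)(3.450×10^3)(0.991) = 4.296×10^-3 T.
u = B²/(2μ₀) = (4.296×10^-3)²/(2×4π×10⁻⁷) = 7.3446 J/m³.

u ≈ 7.34 J/m³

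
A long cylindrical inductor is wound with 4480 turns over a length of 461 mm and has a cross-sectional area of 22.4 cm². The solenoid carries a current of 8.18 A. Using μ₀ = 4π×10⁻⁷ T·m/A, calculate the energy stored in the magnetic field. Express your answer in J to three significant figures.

U ≈ 4.10 J

A = 22.4 cm² = 2.240×10^-3 m².
L = μ₀N²A/ℓ = (4π×10⁻⁷)(4480)²(2.240×10^-3)/(0.461) = 0.1225 H.
U = ½LI² = ½(0.1225)(8.18)² = 4.1 J.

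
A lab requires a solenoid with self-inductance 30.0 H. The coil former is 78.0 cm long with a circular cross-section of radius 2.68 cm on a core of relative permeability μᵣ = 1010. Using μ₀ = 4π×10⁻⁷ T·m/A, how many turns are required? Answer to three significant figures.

N ≈ 2860 turns

A = πr² = π(2.680×10^-2 m)² = 2.256×10^-3 m².
From L = μ₀μᵣN²A/ℓ, N = √(Lℓ / (μ₀μᵣA)).
N = √[(30)(0.78) / ((4π×10⁻⁷)(1010)×2.256×10^-3)] = √(8.171×10^6) ≈ 2858.5.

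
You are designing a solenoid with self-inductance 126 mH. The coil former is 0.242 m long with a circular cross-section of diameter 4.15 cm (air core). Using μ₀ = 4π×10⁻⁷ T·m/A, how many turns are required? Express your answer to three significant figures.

N ≈ 4240 turns

A = π(d/2)² = π(2.075×10^-2 m)² = 1.353×10^-3 m².
From L = μ₀N²A/ℓ, N = √(Lℓ / (μ₀A)).
N = √[(0.126)(0.242) / ((4π×10⁻⁷)×1.353×10^-3)] = √(1.794×10^7) ≈ 4235.4.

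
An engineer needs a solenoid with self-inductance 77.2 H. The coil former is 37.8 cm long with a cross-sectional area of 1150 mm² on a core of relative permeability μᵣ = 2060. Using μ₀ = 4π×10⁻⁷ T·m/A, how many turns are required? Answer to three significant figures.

N ≈ 3130 turns

A = 1150 mm² = 1.150×10^-3 m².
From L = μ₀μᵣN²A/ℓ, N = √(Lℓ / (μ₀μᵣA)).
N = √[(77.2)(0.378) / ((4π×10⁻⁷)(2060)×1.150×10^-3)] = √(9.802×10^6) ≈ 3130.9.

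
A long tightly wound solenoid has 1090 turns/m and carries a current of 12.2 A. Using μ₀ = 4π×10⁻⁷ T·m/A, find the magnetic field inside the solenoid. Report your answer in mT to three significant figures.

Inside a long solenoid, B = μ₀nI.
B = (4π×10⁻⁷)(1.090×10^3 m⁻¹)(12.2 A) = 1.671×10^-2 T.

B ≈ 16.7 mT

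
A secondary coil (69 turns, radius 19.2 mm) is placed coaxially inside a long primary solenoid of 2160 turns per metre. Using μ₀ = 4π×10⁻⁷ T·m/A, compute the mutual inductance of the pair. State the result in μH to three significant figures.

M ≈ 217 μH

The outer solenoid produces a uniform field B₁ = μ₀n₁I₁ across the inner coil,
so the flux linkage is N₂Φ = N₂B₁A₂ = μ₀n₁N₂A₂·I₁, giving M = μ₀n₁N₂A₂.
A₂ = πr² = π(1.920×10^-2 m)² = 1.158×10^-3 m².
M = (4π×10⁻⁷)(2160)(69)(1.158×10^-3) = 2.169×10^-4 H.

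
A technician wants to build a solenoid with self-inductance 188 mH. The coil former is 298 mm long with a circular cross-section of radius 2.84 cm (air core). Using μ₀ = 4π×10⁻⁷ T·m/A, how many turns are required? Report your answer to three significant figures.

A = πr² = π(2.840×10^-2 m)² = 2.534×10^-3 m².
From L = μ₀N²A/ℓ, N = √(Lℓ / (μ₀A)).
N = √[(0.188)(0.298) / ((4π×10⁻⁷)×2.534×10^-3)] = √(1.759×10^7) ≈ 4194.6.

N ≈ 4190 turns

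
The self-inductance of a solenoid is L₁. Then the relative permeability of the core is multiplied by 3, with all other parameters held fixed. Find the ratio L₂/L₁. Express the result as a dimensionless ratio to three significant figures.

L₂/L₁ = 3.00

For a solenoid, L ∝ μᵣN²A/ℓ.
L₂/L₁ = (3) = 3.00.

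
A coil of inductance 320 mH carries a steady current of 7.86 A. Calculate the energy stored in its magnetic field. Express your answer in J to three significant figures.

Stored magnetic energy: U = ½LI².
U = ½(0.32 H)(7.86 A)² = 9.8847 J.

U ≈ 9.88 J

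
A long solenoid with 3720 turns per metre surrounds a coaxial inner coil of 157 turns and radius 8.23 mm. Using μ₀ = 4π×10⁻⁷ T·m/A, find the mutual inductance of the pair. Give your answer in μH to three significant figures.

M ≈ 156 μH

The outer solenoid produces a uniform field B₁ = μ₀n₁I₁ across the inner coil,
so the flux linkage is N₂Φ = N₂B₁A₂ = μ₀n₁N₂A₂·I₁, giving M = μ₀n₁N₂A₂.
A₂ = πr² = π(8.230×10^-3 m)² = 2.128×10^-4 m².
M = (4π×10⁻⁷)(3720)(157)(2.128×10^-4) = 1.562×10^-4 H.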